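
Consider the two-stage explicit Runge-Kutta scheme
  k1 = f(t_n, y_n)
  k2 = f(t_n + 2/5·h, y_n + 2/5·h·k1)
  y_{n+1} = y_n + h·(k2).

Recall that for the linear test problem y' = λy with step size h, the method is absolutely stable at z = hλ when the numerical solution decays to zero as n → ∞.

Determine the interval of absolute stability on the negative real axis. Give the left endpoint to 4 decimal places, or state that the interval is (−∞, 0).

z∈(-2.5000,0).

Set f=λy, z=hλ:
  k1=λy_n ⇒ h·k1=z·y_n;  k2=λ(1+2/5z)y_n ⇒ h·k2=z(1+2/5z)y_n
  y_{n+1}/y_n = 1 + z(1+2/5z) = 1 + z + 2/5z²
  so R(z) = 1 + z + 2/5z².

Boundary: |R(x)|=1, x<0.
x=-1.32: |R|=0.3770
R=1: x+2/5x²=0 ⇒ x=−5/2=-2.5000; min R=1−1/(4·2/5)=0.3750>−1
Confirm numerically:
  x=-2.462: |R|=0.96258 <1
  x=-1.391: |R|=0.38295 <1
  x=-1.054: |R|=0.39037 <1
  x=-2.990: |R|=1.58604 >1
  x=-2.682: |R|=1.19525 >1
Interval (-2.5000, 0).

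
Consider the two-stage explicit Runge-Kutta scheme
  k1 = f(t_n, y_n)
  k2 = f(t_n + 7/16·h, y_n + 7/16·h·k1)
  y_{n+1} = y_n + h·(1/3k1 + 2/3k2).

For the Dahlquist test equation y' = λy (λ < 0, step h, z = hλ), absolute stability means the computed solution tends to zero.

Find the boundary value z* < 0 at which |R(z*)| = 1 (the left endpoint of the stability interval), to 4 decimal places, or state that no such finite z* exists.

Test eqn y'=λy, z=hλ:
  k1=λy_n ⇒ h·k1=z·y_n;  k2=λ(1+7/16z)y_n ⇒ h·k2=z(1+7/16z)y_n
  y_{n+1}/y_n = 1 + 1/3z + 2/3z(1+7/16z) = 1 + z + 7/24z²
  so R(z) = 1 + z + 7/24z².

Boundary: |R(x)|=1, x<0.
x=-1.14: |R|=0.2391
R=1: x+7/24x²=0 ⇒ x=−24/7=-3.4286; min R=1−1/(4·7/24)=0.1429>−1
Confirm numerically:
  x=-2.624: |R|=0.38423 <1
  x=-1.731: |R|=0.14294 <1
  x=-1.598: |R|=0.14680 <1
  x=-3.958: |R|=1.61118 >1
  x=-3.684: |R|=1.27446 >1
So |R|<1 on (-3.4286, 0).

left endpoint -3.4286.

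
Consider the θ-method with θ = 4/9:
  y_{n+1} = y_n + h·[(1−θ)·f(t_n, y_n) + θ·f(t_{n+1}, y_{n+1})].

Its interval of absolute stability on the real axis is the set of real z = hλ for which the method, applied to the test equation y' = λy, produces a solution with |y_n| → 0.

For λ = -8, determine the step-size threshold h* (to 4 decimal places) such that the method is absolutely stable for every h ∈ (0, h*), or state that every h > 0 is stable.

(-18.0000,0); λ=-8 ⇒ h* = (18)/8 = 2.2500.

With y'=λy (z=hλ):
  y_{n+1} = y_n + z·[5/9·y_n + 4/9·y_{n+1}] ⇒ (1 − 4/9z)y_{n+1} = (1 + 5/9z)y_n
  Hence R(z) = (1 + 5/9z)/(1 − 4/9z).

Need |R(x)|<1, x<0.
x=-1.78: |R|=0.0062
R=−1: 1+5/9x = −1+4/9x ⇒ -1/9x=2 ⇒ x=2/(-1/9)=-18.0000
Confirm numerically:
  x=-15.101: |R|=0.95823 <1
  x=-14.700: |R|=0.95133 <1
  x=-10.804: |R|=0.86219 <1
  x=-8.400: |R|=0.77465 <1
  x=-18.262: |R|=1.00319 >1
  x=-18.169: |R|=1.00207 >1
  x=-18.043: |R|=1.00053 >1
Stable set (-18.0000, 0).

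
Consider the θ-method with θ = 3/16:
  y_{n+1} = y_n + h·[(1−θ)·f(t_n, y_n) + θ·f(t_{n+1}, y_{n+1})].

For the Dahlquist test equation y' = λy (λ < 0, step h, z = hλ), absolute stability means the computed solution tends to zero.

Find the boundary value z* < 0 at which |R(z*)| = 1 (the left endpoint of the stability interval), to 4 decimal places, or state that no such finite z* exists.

With y'=λy (z=hλ):
  y_{n+1} = y_n + z·[13/16·y_n + 3/16·y_{n+1}] ⇒ (1 − 3/16z)y_{n+1} = (1 + 13/16z)y_n
  so R(z) = (1 + 13/16z)/(1 − 3/16z).

Need |R(x)|<1, x<0.
x=-0.43: |R|=0.6021
R=−1: 1+13/16x = −1+3/16x ⇒ -5/8x=2 ⇒ x=2/(-5/8)=-3.2000
Confirm numerically:
  x=-2.165: |R|=0.53990 <1
  x=-1.799: |R|=0.34524 <1
  x=-1.651: |R|=0.26073 <1
  x=-1.383: |R|=0.09822 <1
  x=-3.791: |R|=1.21591 >1
  x=-3.475: |R|=1.10407 >1
Interval (-3.2000, 0).

left endpoint -3.2000.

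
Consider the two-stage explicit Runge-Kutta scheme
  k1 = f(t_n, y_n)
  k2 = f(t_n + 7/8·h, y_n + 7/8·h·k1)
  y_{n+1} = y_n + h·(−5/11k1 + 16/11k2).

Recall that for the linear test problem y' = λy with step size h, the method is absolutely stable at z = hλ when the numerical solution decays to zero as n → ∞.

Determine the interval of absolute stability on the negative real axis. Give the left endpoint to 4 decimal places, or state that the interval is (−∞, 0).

Test eqn y'=λy, z=hλ:
  k1=λy_n ⇒ h·k1=z·y_n;  k2=λ(1+7/8z)y_n ⇒ h·k2=z(1+7/8z)y_n
  y_{n+1}/y_n = 1 − 5/11z + 16/11z(1+7/8z) = 1 + z + 14/11z²
  Hence R(z) = 1 + z + 14/11z².

Solve |R(x)|<1 on ℝ⁻.
x=-0.58: |R|=0.8481
R=1: x+14/11x²=0 ⇒ x=−11/14=-0.7857; min R=1−1/(4·14/11)=0.8036>−1
Confirm numerically:
  x=-0.610: |R|=0.86358 <1
  x=-0.472: |R|=0.81154 <1
  x=-0.319: |R|=0.81051 <1
  x=-1.296: |R|=1.84169 >1
  x=-1.145: |R|=1.52358 >1
So |R|<1 on (-0.7857, 0).

z∈(-0.7857,0).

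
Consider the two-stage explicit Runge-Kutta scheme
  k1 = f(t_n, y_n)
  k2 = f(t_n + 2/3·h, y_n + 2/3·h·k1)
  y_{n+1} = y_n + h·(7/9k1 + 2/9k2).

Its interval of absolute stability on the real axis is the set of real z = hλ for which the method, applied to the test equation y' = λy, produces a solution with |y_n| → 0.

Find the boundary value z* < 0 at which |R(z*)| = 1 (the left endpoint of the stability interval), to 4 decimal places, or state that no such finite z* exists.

Set f=λy, z=hλ:
  k1=λy_n ⇒ h·k1=z·y_n;  k2=λ(1+2/3z)y_n ⇒ h·k2=z(1+2/3z)y_n
  y_{n+1}/y_n = 1 + 7/9z + 2/9z(1+2/3z) = 1 + z + 4/27z²
  Hence R(z) = 1 + z + 4/27z².

Find x<0 with |R(x)|<1.
x=-1.7: |R|=0.2719
R=1: x+4/27x²=0 ⇒ x=−27/4=-6.7500; min R=1−1/(4·4/27)=-0.6875>−1
Confirm numerically:
  x=-6.434: |R|=0.69879 <1
  x=-6.116: |R|=0.42555 <1
  x=-3.851: |R|=0.65393 <1
  x=-3.631: |R|=0.67779 <1
  x=-7.216: |R|=1.49817 >1
  x=-6.878: |R|=1.13043 >1
  x=-6.806: |R|=1.05646 >1
So |R|<1 on (-6.7500, 0).

left endpoint -6.7500.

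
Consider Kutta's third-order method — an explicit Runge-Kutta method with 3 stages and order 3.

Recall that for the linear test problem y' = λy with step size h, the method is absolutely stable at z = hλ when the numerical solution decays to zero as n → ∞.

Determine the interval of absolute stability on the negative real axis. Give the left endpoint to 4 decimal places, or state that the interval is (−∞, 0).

Test eqn y'=λy, z=hλ:
  order 3, 3-stage ⇒ R(z)=1+z+z^2/2+z^3/6
  (e.g. R(-1.25)=0.20573, |R|=0.20573)

Boundary: |R(x)|=1, x<0.
x=-1.25: |R|=0.2057
|R(-2.32)|=0.7100 |R(-2.24)|=0.6044 |R(-0.7)|=0.4878
Bisect:
  x_lo=-3.0805 |R|=2.2079  x_hi=-0.2809 |R|=0.7549
  mid=-1.68071 |R|=0.05959 →hi
  mid=-2.38061 |R|=0.79557 →hi
  mid=-2.73057 |R|=1.39575 →lo
  mid=-2.55559 |R|=1.07184 →lo
  mid=-2.46810 |R|=0.92809 →hi
  mid=-2.51184 |R|=0.99852 →hi
  mid=-2.53372 |R|=1.03482 →lo
  mid=-2.52278 |R|=1.01658 →lo
  mid=-2.51731 |R|=1.00753 →lo
  mid=-2.51458 |R|=1.00302 →lo
  ...
  [-2.51287,-2.51270] ⇒ x*=-2.5127
So |R|<1 on (-2.5127, 0).

z∈(-2.5127,0).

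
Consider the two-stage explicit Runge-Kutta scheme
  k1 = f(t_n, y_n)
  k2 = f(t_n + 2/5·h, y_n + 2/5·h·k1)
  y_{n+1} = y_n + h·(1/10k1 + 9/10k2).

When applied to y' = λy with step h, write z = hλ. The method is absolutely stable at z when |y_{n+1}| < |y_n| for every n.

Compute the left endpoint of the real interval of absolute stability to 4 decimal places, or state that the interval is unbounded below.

Test eqn y'=λy, z=hλ:
  k1=λy_n ⇒ h·k1=z·y_n;  k2=λ(1+2/5z)y_n ⇒ h·k2=z(1+2/5z)y_n
  y_{n+1}/y_n = 1 + 1/10z + 9/10z(1+2/5z) = 1 + z + 9/25z²
  ⇒ R(z) = 1 + z + 9/25z².

Solve |R(x)|<1 on ℝ⁻.
x=-0.82: |R|=0.4221
R=1: x+9/25x²=0 ⇒ x=−25/9=-2.7778; min R=1−1/(4·9/25)=0.3056>−1
Confirm numerically:
  x=-2.140: |R|=0.50866 <1
  x=-1.838: |R|=0.37817 <1
  x=-1.374: |R|=0.30564 <1
  x=-3.314: |R|=1.63973 >1
  x=-3.075: |R|=1.32902 >1
  x=-2.847: |R|=1.07095 >1
Stable set (-2.7778, 0).

left endpoint -2.7778.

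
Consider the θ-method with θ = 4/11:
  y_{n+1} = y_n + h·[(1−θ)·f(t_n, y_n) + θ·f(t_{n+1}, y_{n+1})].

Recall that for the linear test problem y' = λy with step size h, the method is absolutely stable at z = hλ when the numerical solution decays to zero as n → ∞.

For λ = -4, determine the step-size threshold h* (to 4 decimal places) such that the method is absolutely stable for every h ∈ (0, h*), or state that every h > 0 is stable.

With y'=λy (z=hλ):
  y_{n+1} = y_n + z·[7/11·y_n + 4/11·y_{n+1}] ⇒ (1 − 4/11z)y_{n+1} = (1 + 7/11z)y_n
  so R(z) = (1 + 7/11z)/(1 − 4/11z).

Need |R(x)|<1, x<0.
x=-1.25: |R|=0.1406
R=−1: 1+7/11x = −1+4/11x ⇒ -3/11x=2 ⇒ x=2/(-3/11)=-7.3333
Confirm numerically:
  x=-6.748: |R|=0.95378 <1
  x=-5.845: |R|=0.87013 <1
  x=-5.621: |R|=0.84658 <1
  x=-7.788: |R|=1.03236 >1
  x=-7.779: |R|=1.03175 >1
  x=-7.535: |R|=1.01471 >1
Interval (-7.3333, 0).

(-7.3333,0); λ=-4 ⇒ h* = (22/3)/4 = 1.8333.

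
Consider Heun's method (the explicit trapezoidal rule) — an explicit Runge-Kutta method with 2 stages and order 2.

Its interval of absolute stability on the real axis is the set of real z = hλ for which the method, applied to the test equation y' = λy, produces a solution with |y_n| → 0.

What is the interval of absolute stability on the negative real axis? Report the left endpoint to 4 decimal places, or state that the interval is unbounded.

With y'=λy (z=hλ):
  order 2, 2-stage ⇒ R(z)=1+z+z^2/2
  (e.g. R(-0.31)=0.73805, |R|=0.73805)

Solve |R(x)|<1 on ℝ⁻.
x=-0.31: |R|=0.7380
|R(-2.27)|=1.3064 |R(-2.17)|=1.1845 |R(-1.48)|=0.6152
Bisect:
  x_lo=-2.6264 |R|=1.8225  x_hi=-0.3544 |R|=0.7084
  mid=-1.49039 |R|=0.62024 →hi
  mid=-2.05839 |R|=1.06009 →lo
  mid=-1.77439 |R|=0.79984 →hi
  mid=-1.91639 |R|=0.91988 →hi
  mid=-1.98739 |R|=0.98747 →hi
  mid=-2.02289 |R|=1.02315 →lo
  mid=-2.00514 |R|=1.00515 →lo
  ...
  [-2.00001,-1.99987] ⇒ x*=-2.0000
Stable set (-2.0000, 0).

(-2.0000, 0).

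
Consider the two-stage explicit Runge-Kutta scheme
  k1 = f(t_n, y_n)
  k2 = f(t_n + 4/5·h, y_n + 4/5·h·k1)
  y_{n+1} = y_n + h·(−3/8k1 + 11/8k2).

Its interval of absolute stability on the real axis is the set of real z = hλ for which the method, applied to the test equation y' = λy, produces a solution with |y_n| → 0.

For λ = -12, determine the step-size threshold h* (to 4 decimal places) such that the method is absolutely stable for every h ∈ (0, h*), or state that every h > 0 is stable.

(-0.9091,0); λ=-12 ⇒ h* = (10/11)/12 = 0.0758.

Set f=λy, z=hλ:
  k1=λy_n ⇒ h·k1=z·y_n;  k2=λ(1+4/5z)y_n ⇒ h·k2=z(1+4/5z)y_n
  y_{n+1}/y_n = 1 − 3/8z + 11/8z(1+4/5z) = 1 + z + 11/10z²
  R(z) = 1 + z + 11/10z².

Find x<0 with |R(x)|<1.
x=-0.51: |R|=0.7761
R=1: x+11/10x²=0 ⇒ x=−10/11=-0.9091; min R=1−1/(4·11/10)=0.7727>−1
Confirm numerically:
  x=-0.841: |R|=0.93701 <1
  x=-0.714: |R|=0.84678 <1
  x=-0.599: |R|=0.79568 <1
  x=-0.520: |R|=0.77744 <1
  x=-1.268: |R|=1.50061 >1
  x=-1.045: |R|=1.15623 >1
  x=-1.012: |R|=1.11456 >1
So |R|<1 on (-0.9091, 0).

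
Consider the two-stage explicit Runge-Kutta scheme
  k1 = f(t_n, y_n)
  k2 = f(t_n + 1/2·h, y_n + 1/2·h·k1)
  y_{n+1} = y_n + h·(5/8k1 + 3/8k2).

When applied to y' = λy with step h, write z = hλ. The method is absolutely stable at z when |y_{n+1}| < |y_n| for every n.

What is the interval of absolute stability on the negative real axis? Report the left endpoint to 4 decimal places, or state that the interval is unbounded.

Set f=λy, z=hλ:
  k1=λy_n ⇒ h·k1=z·y_n;  k2=λ(1+1/2z)y_n ⇒ h·k2=z(1+1/2z)y_n
  y_{n+1}/y_n = 1 + 5/8z + 3/8z(1+1/2z) = 1 + z + 3/16z²
  so R(z) = 1 + z + 3/16z².

Find x<0 with |R(x)|<1.
x=-1.7: |R|=0.1581
R=1: x+3/16x²=0 ⇒ x=−16/3=-5.3333; min R=1−1/(4·3/16)=-0.3333>−1
Confirm numerically:
  x=-3.584: |R|=0.17555 <1
  x=-3.388: |R|=0.23577 <1
  x=-3.280: |R|=0.26280 <1
  x=-2.831: |R|=0.32827 <1
  x=-5.930: |R|=1.66342 >1
  x=-5.770: |R|=1.47242 >1
So |R|<1 on (-5.3333, 0).

z∈(-5.3333,0).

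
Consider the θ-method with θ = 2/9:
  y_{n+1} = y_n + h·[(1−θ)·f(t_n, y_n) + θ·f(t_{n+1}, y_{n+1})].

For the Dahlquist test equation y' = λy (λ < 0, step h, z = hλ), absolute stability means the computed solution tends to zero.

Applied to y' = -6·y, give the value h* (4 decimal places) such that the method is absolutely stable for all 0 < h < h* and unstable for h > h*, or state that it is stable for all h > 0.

(-3.6000,0); λ=-6 ⇒ h* = (18/5)/6 = 0.6000.

Set f=λy, z=hλ:
  y_{n+1} = y_n + z·[7/9·y_n + 2/9·y_{n+1}] ⇒ (1 − 2/9z)y_{n+1} = (1 + 7/9z)y_n
  so R(z) = (1 + 7/9z)/(1 − 2/9z).

Boundary: |R(x)|=1, x<0.
x=-0.92: |R|=0.2362
R=−1: 1+7/9x = −1+2/9x ⇒ -5/9x=2 ⇒ x=2/(-5/9)=-3.6000
Confirm numerically:
  x=-2.883: |R|=0.75721 <1
  x=-2.069: |R|=0.41734 <1
  x=-1.629: |R|=0.19604 <1
  x=-1.529: |R|=0.14123 <1
  x=-4.138: |R|=1.15571 >1
  x=-3.708: |R|=1.03289 >1
Stable set (-3.6000, 0).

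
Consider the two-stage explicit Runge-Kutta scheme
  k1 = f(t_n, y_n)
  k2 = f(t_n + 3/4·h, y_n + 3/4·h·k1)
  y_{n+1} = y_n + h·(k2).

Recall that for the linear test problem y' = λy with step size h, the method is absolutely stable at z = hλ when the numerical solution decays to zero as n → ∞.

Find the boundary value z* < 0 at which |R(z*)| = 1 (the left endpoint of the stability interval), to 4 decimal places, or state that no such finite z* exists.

z* = -1.3333.

Test eqn y'=λy, z=hλ:
  k1=λy_n ⇒ h·k1=z·y_n;  k2=λ(1+3/4z)y_n ⇒ h·k2=z(1+3/4z)y_n
  y_{n+1}/y_n = 1 + z(1+3/4z) = 1 + z + 3/4z²
  Hence R(z) = 1 + z + 3/4z².

Boundary: |R(x)|=1, x<0.
x=-0.37: |R|=0.7327
R=1: x+3/4x²=0 ⇒ x=−4/3=-1.3333; min R=1−1/(4·3/4)=0.6667>−1
Confirm numerically:
  x=-1.219: |R|=0.89547 <1
  x=-0.960: |R|=0.73120 <1
  x=-0.559: |R|=0.67536 <1
  x=-1.764: |R|=1.56977 >1
  x=-1.728: |R|=1.51149 >1
  x=-1.372: |R|=1.03979 >1
Stable set (-1.3333, 0).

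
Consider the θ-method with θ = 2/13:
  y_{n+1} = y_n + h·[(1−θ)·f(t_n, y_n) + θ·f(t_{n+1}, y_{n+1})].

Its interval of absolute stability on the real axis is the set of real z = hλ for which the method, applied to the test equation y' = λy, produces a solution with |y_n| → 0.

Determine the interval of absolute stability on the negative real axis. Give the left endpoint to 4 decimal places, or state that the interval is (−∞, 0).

(-2.8889, 0).

With y'=λy (z=hλ):
  y_{n+1} = y_n + z·[11/13·y_n + 2/13·y_{n+1}] ⇒ (1 − 2/13z)y_{n+1} = (1 + 11/13z)y_n
  so R(z) = (1 + 11/13z)/(1 − 2/13z).

Need |R(x)|<1, x<0.
x=-1.04: |R|=0.1034
R=−1: 1+11/13x = −1+2/13x ⇒ -9/13x=2 ⇒ x=2/(-9/13)=-2.8889
Confirm numerically:
  x=-2.836: |R|=0.97451 <1
  x=-2.470: |R|=0.78986 <1
  x=-1.257: |R|=0.05331 <1
  x=-3.131: |R|=1.11312 >1
  x=-3.011: |R|=1.05778 >1
Stable set (-2.8889, 0).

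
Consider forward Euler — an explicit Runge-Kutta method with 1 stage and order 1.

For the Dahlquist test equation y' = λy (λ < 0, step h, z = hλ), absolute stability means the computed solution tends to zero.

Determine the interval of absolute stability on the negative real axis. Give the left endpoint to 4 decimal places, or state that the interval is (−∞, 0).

z∈(-2.0000,0).

Set f=λy, z=hλ:
  order 1, 1-stage ⇒ R(z)=1+z
  (e.g. R(-0.73)=0.27000, |R|=0.27000)

Solve |R(x)|<1 on ℝ⁻.
x=-0.73: |R|=0.2700
|R(-2.25)|=1.2500 |R(-1.13)|=0.1300 |R(-0.52)|=0.4800
Bisect:
  x_lo=-2.3513 |R|=1.3513  x_hi=-0.2725 |R|=0.7275
  mid=-1.31193 |R|=0.31193 →hi
  mid=-1.83162 |R|=0.83162 →hi
  mid=-2.09147 |R|=1.09147 →lo
  mid=-1.96155 |R|=0.96155 →hi
  mid=-2.02651 |R|=1.02651 →lo
  mid=-1.99403 |R|=0.99403 →hi
  mid=-2.01027 |R|=1.01027 →lo
  ...
  [-2.00012,-1.99999] ⇒ x*=-2.0000
So |R|<1 on (-2.0000, 0).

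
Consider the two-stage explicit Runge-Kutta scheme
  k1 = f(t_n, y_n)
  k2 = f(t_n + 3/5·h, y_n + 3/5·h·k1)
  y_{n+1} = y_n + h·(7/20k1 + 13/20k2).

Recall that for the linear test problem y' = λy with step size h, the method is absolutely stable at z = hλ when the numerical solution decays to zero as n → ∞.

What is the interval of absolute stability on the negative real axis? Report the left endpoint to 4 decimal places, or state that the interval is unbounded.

z∈(-2.5641,0).

With y'=λy (z=hλ):
  k1=λy_n ⇒ h·k1=z·y_n;  k2=λ(1+3/5z)y_n ⇒ h·k2=z(1+3/5z)y_n
  y_{n+1}/y_n = 1 + 7/20z + 13/20z(1+3/5z) = 1 + z + 39/100z²
  Hence R(z) = 1 + z + 39/100z².

Find x<0 with |R(x)|<1.
x=-1.43: |R|=0.3675
R=1: x+39/100x²=0 ⇒ x=−100/39=-2.5641; min R=1−1/(4·39/100)=0.3590>−1
Confirm numerically:
  x=-2.531: |R|=0.96732 <1
  x=-1.756: |R|=0.44658 <1
  x=-1.488: |R|=0.37552 <1
  x=-1.433: |R|=0.36786 <1
  x=-2.959: |R|=1.45572 >1
  x=-2.861: |R|=1.33128 >1
Interval (-2.5641, 0).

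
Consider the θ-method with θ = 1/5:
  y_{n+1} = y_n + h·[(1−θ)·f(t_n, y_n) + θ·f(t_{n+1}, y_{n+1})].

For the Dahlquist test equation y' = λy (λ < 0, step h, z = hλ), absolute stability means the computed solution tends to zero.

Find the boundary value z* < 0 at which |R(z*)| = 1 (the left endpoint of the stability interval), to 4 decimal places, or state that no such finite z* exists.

z* = -3.3333.

Set f=λy, z=hλ:
  y_{n+1} = y_n + z·[4/5·y_n + 1/5·y_{n+1}] ⇒ (1 − 1/5z)y_{n+1} = (1 + 4/5z)y_n
  so R(z) = (1 + 4/5z)/(1 − 1/5z).

Boundary: |R(x)|=1, x<0.
x=-0.37: |R|=0.6555
R=−1: 1+4/5x = −1+1/5x ⇒ -3/5x=2 ⇒ x=2/(-3/5)=-3.3333
Confirm numerically:
  x=-2.321: |R|=0.58517 <1
  x=-2.062: |R|=0.45993 <1
  x=-1.912: |R|=0.38310 <1
  x=-3.839: |R|=1.17163 >1
  x=-3.507: |R|=1.06124 >1
  x=-3.454: |R|=1.04282 >1
Stable set (-3.3333, 0).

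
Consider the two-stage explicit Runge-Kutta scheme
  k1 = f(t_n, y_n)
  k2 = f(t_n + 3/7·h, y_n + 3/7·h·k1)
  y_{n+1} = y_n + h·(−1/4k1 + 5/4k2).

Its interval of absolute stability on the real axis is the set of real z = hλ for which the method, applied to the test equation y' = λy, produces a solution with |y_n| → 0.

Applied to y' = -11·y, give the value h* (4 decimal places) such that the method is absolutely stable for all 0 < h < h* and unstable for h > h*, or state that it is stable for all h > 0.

(-1.8667,0); λ=-11 ⇒ h* = (28/15)/11 = 0.1697.

With y'=λy (z=hλ):
  k1=λy_n ⇒ h·k1=z·y_n;  k2=λ(1+3/7z)y_n ⇒ h·k2=z(1+3/7z)y_n
  y_{n+1}/y_n = 1 − 1/4z + 5/4z(1+3/7z) = 1 + z + 15/28z²
  so R(z) = 1 + z + 15/28z².

Solve |R(x)|<1 on ℝ⁻.
x=-0.3: |R|=0.7482
R=1: x+15/28x²=0 ⇒ x=−28/15=-1.8667; min R=1−1/(4·15/28)=0.5333>−1
Confirm numerically:
  x=-1.745: |R|=0.88626 <1
  x=-1.599: |R|=0.77071 <1
  x=-1.246: |R|=0.58570 <1
  x=-0.802: |R|=0.54257 <1
  x=-2.446: |R|=1.75913 >1
  x=-2.321: |R|=1.56491 >1
Stable set (-1.8667, 0).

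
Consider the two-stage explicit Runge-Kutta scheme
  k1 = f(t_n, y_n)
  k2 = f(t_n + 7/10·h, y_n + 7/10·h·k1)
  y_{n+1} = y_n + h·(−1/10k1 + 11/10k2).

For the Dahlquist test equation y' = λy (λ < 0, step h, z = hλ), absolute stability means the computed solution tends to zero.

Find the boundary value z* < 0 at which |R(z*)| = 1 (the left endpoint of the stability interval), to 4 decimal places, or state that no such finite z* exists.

z* = -1.2987.

On y'=λy, z=hλ:
  k1=λy_n ⇒ h·k1=z·y_n;  k2=λ(1+7/10z)y_n ⇒ h·k2=z(1+7/10z)y_n
  y_{n+1}/y_n = 1 − 1/10z + 11/10z(1+7/10z) = 1 + z + 77/100z²
  Hence R(z) = 1 + z + 77/100z².

Find x<0 with |R(x)|<1.
x=-0.53: |R|=0.6863
R=1: x+77/100x²=0 ⇒ x=−100/77=-1.2987; min R=1−1/(4·77/100)=0.6753>−1
Confirm numerically:
  x=-1.214: |R|=0.92082 <1
  x=-1.197: |R|=0.90626 <1
  x=-0.987: |R|=0.76311 <1
  x=-0.961: |R|=0.75011 <1
  x=-1.547: |R|=1.29577 >1
  x=-1.541: |R|=1.28750 >1
  x=-1.496: |R|=1.22727 >1
So |R|<1 on (-1.2987, 0).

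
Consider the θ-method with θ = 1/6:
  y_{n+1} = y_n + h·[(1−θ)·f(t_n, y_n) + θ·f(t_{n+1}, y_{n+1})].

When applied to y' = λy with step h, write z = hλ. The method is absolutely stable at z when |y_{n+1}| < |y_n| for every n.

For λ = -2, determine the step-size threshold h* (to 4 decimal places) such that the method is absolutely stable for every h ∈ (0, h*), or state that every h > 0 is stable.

With y'=λy (z=hλ):
  y_{n+1} = y_n + z·[5/6·y_n + 1/6·y_{n+1}] ⇒ (1 − 1/6z)y_{n+1} = (1 + 5/6z)y_n
  so R(z) = (1 + 5/6z)/(1 − 1/6z).

Solve |R(x)|<1 on ℝ⁻.
x=-0.87: |R|=0.2402
R=−1: 1+5/6x = −1+1/6x ⇒ -2/3x=2 ⇒ x=2/(-2/3)=-3.0000
Confirm numerically:
  x=-2.752: |R|=0.88665 <1
  x=-1.802: |R|=0.38580 <1
  x=-1.759: |R|=0.36023 <1
  x=-3.566: |R|=1.23667 >1
  x=-3.131: |R|=1.05739 >1
Interval (-3.0000, 0).

(-3.0000,0); λ=-2 ⇒ h* = (3)/2 = 1.5000.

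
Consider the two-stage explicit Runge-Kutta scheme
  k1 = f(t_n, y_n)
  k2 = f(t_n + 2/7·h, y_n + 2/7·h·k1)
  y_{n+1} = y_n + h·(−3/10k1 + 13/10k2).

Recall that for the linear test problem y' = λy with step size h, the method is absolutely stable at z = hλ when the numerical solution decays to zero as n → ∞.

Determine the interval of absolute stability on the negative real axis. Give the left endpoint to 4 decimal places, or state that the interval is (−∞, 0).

On y'=λy, z=hλ:
  k1=λy_n ⇒ h·k1=z·y_n;  k2=λ(1+2/7z)y_n ⇒ h·k2=z(1+2/7z)y_n
  y_{n+1}/y_n = 1 − 3/10z + 13/10z(1+2/7z) = 1 + z + 13/35z²
  so R(z) = 1 + z + 13/35z².

Solve |R(x)|<1 on ℝ⁻.
x=-0.6: |R|=0.5337
R=1: x+13/35x²=0 ⇒ x=−35/13=-2.6923; min R=1−1/(4·13/35)=0.3269>−1
Confirm numerically:
  x=-2.629: |R|=0.93818 <1
  x=-2.171: |R|=0.57963 <1
  x=-1.848: |R|=0.42047 <1
  x=-1.334: |R|=0.32698 <1
  x=-3.079: |R|=1.44223 >1
  x=-3.078: |R|=1.44095 >1
  x=-3.034: |R|=1.38506 >1
Stable set (-2.6923, 0).

(-2.6923, 0).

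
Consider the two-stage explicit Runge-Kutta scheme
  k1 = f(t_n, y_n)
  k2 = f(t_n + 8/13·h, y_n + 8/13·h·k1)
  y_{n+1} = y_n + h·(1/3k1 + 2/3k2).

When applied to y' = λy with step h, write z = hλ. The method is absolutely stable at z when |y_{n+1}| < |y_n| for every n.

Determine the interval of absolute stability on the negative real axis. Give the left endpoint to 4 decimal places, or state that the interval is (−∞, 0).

Set f=λy, z=hλ:
  k1=λy_n ⇒ h·k1=z·y_n;  k2=λ(1+8/13z)y_n ⇒ h·k2=z(1+8/13z)y_n
  y_{n+1}/y_n = 1 + 1/3z + 2/3z(1+8/13z) = 1 + z + 16/39z²
  ⇒ R(z) = 1 + z + 16/39z².

Need |R(x)|<1, x<0.
x=-1.41: |R|=0.4056
R=1: x+16/39x²=0 ⇒ x=−39/16=-2.4375; min R=1−1/(4·16/39)=0.3906>−1
Confirm numerically:
  x=-1.531: |R|=0.43063 <1
  x=-1.423: |R|=0.40774 <1
  x=-1.228: |R|=0.39066 <1
  x=-1.200: |R|=0.39077 <1
  x=-2.962: |R|=1.63736 >1
  x=-2.856: |R|=1.49035 >1
  x=-2.712: |R|=1.30541 >1
So |R|<1 on (-2.4375, 0).

(-2.4375, 0).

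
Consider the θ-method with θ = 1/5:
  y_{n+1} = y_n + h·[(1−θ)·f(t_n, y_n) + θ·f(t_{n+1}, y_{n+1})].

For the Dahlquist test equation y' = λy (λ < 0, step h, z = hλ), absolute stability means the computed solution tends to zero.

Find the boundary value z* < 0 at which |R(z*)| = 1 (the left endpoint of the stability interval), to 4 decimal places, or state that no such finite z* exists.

Test eqn y'=λy, z=hλ:
  y_{n+1} = y_n + z·[4/5·y_n + 1/5·y_{n+1}] ⇒ (1 − 1/5z)y_{n+1} = (1 + 4/5z)y_n
  R(z) = (1 + 4/5z)/(1 − 1/5z).

Need |R(x)|<1, x<0.
x=-1.1: |R|=0.0984
R=−1: 1+4/5x = −1+1/5x ⇒ -3/5x=2 ⇒ x=2/(-3/5)=-3.3333
Confirm numerically:
  x=-2.522: |R|=0.67642 <1
  x=-2.507: |R|=0.66977 <1
  x=-2.081: |R|=0.46943 <1
  x=-2.048: |R|=0.45289 <1
  x=-3.713: |R|=1.13072 >1
  x=-3.367: |R|=1.01207 >1
So |R|<1 on (-3.3333, 0).

z* = -3.3333.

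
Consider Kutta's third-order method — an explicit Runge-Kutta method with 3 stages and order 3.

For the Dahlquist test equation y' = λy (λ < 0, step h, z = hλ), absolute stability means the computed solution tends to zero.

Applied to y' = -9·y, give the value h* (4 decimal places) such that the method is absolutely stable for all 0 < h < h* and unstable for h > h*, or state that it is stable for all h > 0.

With y'=λy (z=hλ):
  order 3, 3-stage ⇒ R(z)=1+z+z^2/2+z^3/6
  (e.g. R(-0.84)=0.41402, |R|=0.41402)

Boundary: |R(x)|=1, x<0.
x=-0.84: |R|=0.4140
|R(-2.7)|=1.3355 |R(-2.42)|=0.8539 |R(-0.76)|=0.4556
Bisect:
  x_lo=-3.1522 |R|=2.4042  x_hi=-0.3288 |R|=0.7193
  mid=-1.74048 |R|=0.10457 →hi
  mid=-2.44632 |R|=0.89407 →hi
  mid=-2.79924 |R|=1.53706 →lo
  mid=-2.62278 |R|=1.19030 →lo
  mid=-2.53455 |R|=1.03621 →lo
  mid=-2.49044 |R|=0.96369 →hi
  mid=-2.51249 |R|=0.99958 →hi
  mid=-2.52352 |R|=1.01781 →lo
  mid=-2.51801 |R|=1.00867 →lo
  ...
  [-2.51284,-2.51267] ⇒ x*=-2.5127
Interval (-2.5127, 0).

(-2.5127,0); λ=-9 ⇒ h* = 0.2792.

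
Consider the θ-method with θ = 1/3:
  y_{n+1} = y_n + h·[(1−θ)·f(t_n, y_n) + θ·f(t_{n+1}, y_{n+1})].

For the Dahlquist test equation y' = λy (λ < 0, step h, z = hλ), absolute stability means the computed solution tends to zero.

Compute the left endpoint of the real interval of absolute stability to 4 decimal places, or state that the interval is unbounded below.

On y'=λy, z=hλ:
  y_{n+1} = y_n + z·[2/3·y_n + 1/3·y_{n+1}] ⇒ (1 − 1/3z)y_{n+1} = (1 + 2/3z)y_n
  R(z) = (1 + 2/3z)/(1 − 1/3z).

Find x<0 with |R(x)|<1.
x=-0.89: |R|=0.3136
R=−1: 1+2/3x = −1+1/3x ⇒ -1/3x=2 ⇒ x=2/(-1/3)=-6.0000
Confirm numerically:
  x=-3.506: |R|=0.61666 <1
  x=-3.441: |R|=0.60270 <1
  x=-3.372: |R|=0.58757 <1
  x=-2.910: |R|=0.47716 <1
  x=-6.510: |R|=1.05363 >1
  x=-6.365: |R|=1.03897 >1
So |R|<1 on (-6.0000, 0).

z* = -6.0000.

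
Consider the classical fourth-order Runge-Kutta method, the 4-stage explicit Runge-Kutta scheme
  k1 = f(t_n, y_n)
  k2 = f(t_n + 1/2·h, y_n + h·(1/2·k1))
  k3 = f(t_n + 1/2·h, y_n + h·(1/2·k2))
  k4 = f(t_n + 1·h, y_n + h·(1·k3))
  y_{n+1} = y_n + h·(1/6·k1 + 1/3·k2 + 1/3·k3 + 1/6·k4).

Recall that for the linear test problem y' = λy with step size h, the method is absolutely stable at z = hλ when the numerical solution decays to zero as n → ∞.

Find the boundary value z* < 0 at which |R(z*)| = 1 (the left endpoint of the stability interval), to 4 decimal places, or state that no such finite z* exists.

z* = -2.7853.

Set f=λy, z=hλ:
  order 4, 4-stage ⇒ R(z)=1+z+z^2/2+z^3/6+z^4/24
  (e.g. R(-1.13)=0.33590, |R|=0.33590)

Need |R(x)|<1, x<0.
x=-1.13: |R|=0.3359
|R(-2.99)|=1.3551 |R(-1.97)|=0.3238 |R(-0.53)|=0.5889
Bisect:
  x_lo=-3.1781 |R|=1.7729  x_hi=-0.0682 |R|=0.9341
  mid=-1.62317 |R|=0.27065 →hi
  mid=-2.40065 |R|=0.55894 →hi
  mid=-2.78940 |R|=1.00620 →lo
  mid=-2.59503 |R|=0.74904 →hi
  mid=-2.69221 |R|=0.86849 →hi
  mid=-2.74080 |R|=0.93497 →hi
  mid=-2.76510 |R|=0.96998 →hi
  mid=-2.77725 |R|=0.98794 →hi
  mid=-2.78332 |R|=0.99703 →hi
  ...
  [-2.78541,-2.78522] ⇒ x*=-2.7853
Stable set (-2.7853, 0).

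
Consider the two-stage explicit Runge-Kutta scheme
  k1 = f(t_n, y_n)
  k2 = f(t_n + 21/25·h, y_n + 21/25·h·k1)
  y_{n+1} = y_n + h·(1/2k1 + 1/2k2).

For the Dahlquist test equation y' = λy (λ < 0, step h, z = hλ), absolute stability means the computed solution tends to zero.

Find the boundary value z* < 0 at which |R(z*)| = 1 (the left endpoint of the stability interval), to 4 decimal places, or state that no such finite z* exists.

z* = -2.3810.

On y'=λy, z=hλ:
  k1=λy_n ⇒ h·k1=z·y_n;  k2=λ(1+21/25z)y_n ⇒ h·k2=z(1+21/25z)y_n
  y_{n+1}/y_n = 1 + 1/2z + 1/2z(1+21/25z) = 1 + z + 21/50z²
  Hence R(z) = 1 + z + 21/50z².

Need |R(x)|<1, x<0.
x=-1.36: |R|=0.4168
R=1: x+21/50x²=0 ⇒ x=−50/21=-2.3810; min R=1−1/(4·21/50)=0.4048>−1
Confirm numerically:
  x=-2.336: |R|=0.95590 <1
  x=-1.985: |R|=0.66989 <1
  x=-1.214: |R|=0.40499 <1
  x=-2.820: |R|=1.52001 >1
  x=-2.677: |R|=1.33286 >1
  x=-2.564: |R|=1.19712 >1
Interval (-2.3810, 0).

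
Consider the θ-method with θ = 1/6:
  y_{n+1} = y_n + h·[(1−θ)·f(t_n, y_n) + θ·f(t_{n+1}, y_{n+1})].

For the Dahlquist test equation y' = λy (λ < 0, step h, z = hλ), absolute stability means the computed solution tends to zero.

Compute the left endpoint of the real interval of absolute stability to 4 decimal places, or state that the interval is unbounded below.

z* = -3.0000.

Test eqn y'=λy, z=hλ:
  y_{n+1} = y_n + z·[5/6·y_n + 1/6·y_{n+1}] ⇒ (1 − 1/6z)y_{n+1} = (1 + 5/6z)y_n
  ⇒ R(z) = (1 + 5/6z)/(1 − 1/6z).

Need |R(x)|<1, x<0.
x=-1.57: |R|=0.2444
R=−1: 1+5/6x = −1+1/6x ⇒ -2/3x=2 ⇒ x=2/(-2/3)=-3.0000
Confirm numerically:
  x=-2.779: |R|=0.89931 <1
  x=-2.334: |R|=0.68035 <1
  x=-2.190: |R|=0.60440 <1
  x=-3.540: |R|=1.22642 >1
  x=-3.250: |R|=1.10811 >1
Stable set (-3.0000, 0).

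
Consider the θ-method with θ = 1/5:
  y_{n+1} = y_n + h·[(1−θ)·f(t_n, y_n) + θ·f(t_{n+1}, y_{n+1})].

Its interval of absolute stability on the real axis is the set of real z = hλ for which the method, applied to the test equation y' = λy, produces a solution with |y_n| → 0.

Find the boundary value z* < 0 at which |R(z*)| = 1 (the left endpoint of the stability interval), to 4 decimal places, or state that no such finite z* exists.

z* = -3.3333.

Set f=λy, z=hλ:
  y_{n+1} = y_n + z·[4/5·y_n + 1/5·y_{n+1}] ⇒ (1 − 1/5z)y_{n+1} = (1 + 4/5z)y_n
  so R(z) = (1 + 4/5z)/(1 − 1/5z).

Solve |R(x)|<1 on ℝ⁻.
x=-0.72: |R|=0.3706
R=−1: 1+4/5x = −1+1/5x ⇒ -3/5x=2 ⇒ x=2/(-3/5)=-3.3333
Confirm numerically:
  x=-3.204: |R|=0.95271 <1
  x=-2.271: |R|=0.56168 <1
  x=-1.618: |R|=0.22242 <1
  x=-3.869: |R|=1.18119 >1
  x=-3.529: |R|=1.06882 >1
Stable set (-3.3333, 0).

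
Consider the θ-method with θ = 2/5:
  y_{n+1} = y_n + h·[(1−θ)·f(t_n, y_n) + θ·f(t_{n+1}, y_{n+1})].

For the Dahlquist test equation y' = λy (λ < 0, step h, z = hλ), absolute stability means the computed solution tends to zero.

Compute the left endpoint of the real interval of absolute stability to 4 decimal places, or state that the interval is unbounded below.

z* = -10.0000.

Set f=λy, z=hλ:
  y_{n+1} = y_n + z·[3/5·y_n + 2/5·y_{n+1}] ⇒ (1 − 2/5z)y_{n+1} = (1 + 3/5z)y_n
  R(z) = (1 + 3/5z)/(1 − 2/5z).

Boundary: |R(x)|=1, x<0.
x=-1.6: |R|=0.0244
R=−1: 1+3/5x = −1+2/5x ⇒ -1/5x=2 ⇒ x=2/(-1/5)=-10.0000
Confirm numerically:
  x=-9.055: |R|=0.95911 <1
  x=-8.461: |R|=0.92980 <1
  x=-7.434: |R|=0.87085 <1
  x=-5.058: |R|=0.67306 <1
  x=-10.483: |R|=1.01860 >1
  x=-10.316: |R|=1.01233 >1
  x=-10.253: |R|=1.00992 >1
Interval (-10.0000, 0).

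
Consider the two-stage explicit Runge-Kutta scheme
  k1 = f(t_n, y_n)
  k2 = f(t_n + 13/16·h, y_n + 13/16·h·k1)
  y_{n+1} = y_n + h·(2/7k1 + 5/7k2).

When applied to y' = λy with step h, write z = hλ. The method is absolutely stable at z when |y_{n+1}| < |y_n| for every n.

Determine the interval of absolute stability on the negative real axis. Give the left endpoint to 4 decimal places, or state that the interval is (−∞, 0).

z∈(-1.7231,0).

With y'=λy (z=hλ):
  k1=λy_n ⇒ h·k1=z·y_n;  k2=λ(1+13/16z)y_n ⇒ h·k2=z(1+13/16z)y_n
  y_{n+1}/y_n = 1 + 2/7z + 5/7z(1+13/16z) = 1 + z + 65/112z²
  R(z) = 1 + z + 65/112z².

Need |R(x)|<1, x<0.
x=-1.33: |R|=0.6966
R=1: x+65/112x²=0 ⇒ x=−112/65=-1.7231; min R=1−1/(4·65/112)=0.5692>−1
Confirm numerically:
  x=-1.562: |R|=0.85398 <1
  x=-0.936: |R|=0.57245 <1
  x=-0.840: |R|=0.56950 <1
  x=-2.303: |R|=1.77510 >1
  x=-2.122: |R|=1.49128 >1
Interval (-1.7231, 0).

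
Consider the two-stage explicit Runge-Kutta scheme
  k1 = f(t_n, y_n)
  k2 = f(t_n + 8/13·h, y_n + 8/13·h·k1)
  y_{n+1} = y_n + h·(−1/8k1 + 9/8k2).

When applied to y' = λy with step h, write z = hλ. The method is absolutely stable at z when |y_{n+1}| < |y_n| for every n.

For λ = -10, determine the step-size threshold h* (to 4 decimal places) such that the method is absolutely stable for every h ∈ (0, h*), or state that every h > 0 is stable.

(-1.4444,0); λ=-10 ⇒ h* = (13/9)/10 = 0.1444.

Set f=λy, z=hλ:
  k1=λy_n ⇒ h·k1=z·y_n;  k2=λ(1+8/13z)y_n ⇒ h·k2=z(1+8/13z)y_n
  y_{n+1}/y_n = 1 − 1/8z + 9/8z(1+8/13z) = 1 + z + 9/13z²
  ⇒ R(z) = 1 + z + 9/13z².

Boundary: |R(x)|=1, x<0.
x=-1.65: |R|=1.2348
R=1: x+9/13x²=0 ⇒ x=−13/9=-1.4444; min R=1−1/(4·9/13)=0.6389>−1
Confirm numerically:
  x=-1.347: |R|=0.90913 <1
  x=-1.281: |R|=0.85505 <1
  x=-1.247: |R|=0.82954 <1
  x=-1.060: |R|=0.71788 <1
  x=-1.991: |R|=1.75336 >1
  x=-1.678: |R|=1.27132 >1
So |R|<1 on (-1.4444, 0).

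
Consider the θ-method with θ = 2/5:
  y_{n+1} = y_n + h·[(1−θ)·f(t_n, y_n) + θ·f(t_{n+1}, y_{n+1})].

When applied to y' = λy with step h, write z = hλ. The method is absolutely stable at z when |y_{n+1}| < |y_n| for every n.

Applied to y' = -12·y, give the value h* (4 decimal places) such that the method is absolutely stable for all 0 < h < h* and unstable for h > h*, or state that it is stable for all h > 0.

On y'=λy, z=hλ:
  y_{n+1} = y_n + z·[3/5·y_n + 2/5·y_{n+1}] ⇒ (1 − 2/5z)y_{n+1} = (1 + 3/5z)y_n
  R(z) = (1 + 3/5z)/(1 − 2/5z).

Need |R(x)|<1, x<0.
x=-1.36: |R|=0.1192
R=−1: 1+3/5x = −1+2/5x ⇒ -1/5x=2 ⇒ x=2/(-1/5)=-10.0000
Confirm numerically:
  x=-9.733: |R|=0.98909 <1
  x=-6.086: |R|=0.77207 <1
  x=-5.517: |R|=0.72041 <1
  x=-4.136: |R|=0.55817 <1
  x=-10.545: |R|=1.02089 >1
  x=-10.117: |R|=1.00464 >1
  x=-10.073: |R|=1.00290 >1
Interval (-10.0000, 0).

(-10.0000,0); λ=-12 ⇒ h* = (10)/12 = 0.8333.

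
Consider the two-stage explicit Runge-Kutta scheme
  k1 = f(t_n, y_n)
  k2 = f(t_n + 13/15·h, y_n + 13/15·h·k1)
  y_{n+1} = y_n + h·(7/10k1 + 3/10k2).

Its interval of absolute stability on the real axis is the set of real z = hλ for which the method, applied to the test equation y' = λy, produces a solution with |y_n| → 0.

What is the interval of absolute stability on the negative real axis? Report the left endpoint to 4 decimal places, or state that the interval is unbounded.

z∈(-3.8462,0).

With y'=λy (z=hλ):
  k1=λy_n ⇒ h·k1=z·y_n;  k2=λ(1+13/15z)y_n ⇒ h·k2=z(1+13/15z)y_n
  y_{n+1}/y_n = 1 + 7/10z + 3/10z(1+13/15z) = 1 + z + 13/50z²
  so R(z) = 1 + z + 13/50z².

Solve |R(x)|<1 on ℝ⁻.
x=-1.49: |R|=0.0872
R=1: x+13/50x²=0 ⇒ x=−50/13=-3.8462; min R=1−1/(4·13/50)=0.0385>−1
Confirm numerically:
  x=-3.131: |R|=0.41782 <1
  x=-2.935: |R|=0.30470 <1
  x=-1.738: |R|=0.04737 <1
  x=-4.272: |R|=1.47300 >1
  x=-4.135: |R|=1.31054 >1
So |R|<1 on (-3.8462, 0).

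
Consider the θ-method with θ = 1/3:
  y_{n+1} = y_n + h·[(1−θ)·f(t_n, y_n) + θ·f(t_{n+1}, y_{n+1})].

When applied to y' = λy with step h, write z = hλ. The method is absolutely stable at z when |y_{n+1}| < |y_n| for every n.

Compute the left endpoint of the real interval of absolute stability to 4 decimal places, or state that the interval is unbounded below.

z* = -6.0000.

With y'=λy (z=hλ):
  y_{n+1} = y_n + z·[2/3·y_n + 1/3·y_{n+1}] ⇒ (1 − 1/3z)y_{n+1} = (1 + 2/3z)y_n
  so R(z) = (1 + 2/3z)/(1 − 1/3z).

Solve |R(x)|<1 on ℝ⁻.
x=-1.11: |R|=0.1898
R=−1: 1+2/3x = −1+1/3x ⇒ -1/3x=2 ⇒ x=2/(-1/3)=-6.0000
Confirm numerically:
  x=-5.076: |R|=0.88559 <1
  x=-4.327: |R|=0.77167 <1
  x=-3.782: |R|=0.67296 <1
  x=-2.628: |R|=0.40085 <1
  x=-6.280: |R|=1.03017 >1
  x=-6.123: |R|=1.01348 >1
So |R|<1 on (-6.0000, 0).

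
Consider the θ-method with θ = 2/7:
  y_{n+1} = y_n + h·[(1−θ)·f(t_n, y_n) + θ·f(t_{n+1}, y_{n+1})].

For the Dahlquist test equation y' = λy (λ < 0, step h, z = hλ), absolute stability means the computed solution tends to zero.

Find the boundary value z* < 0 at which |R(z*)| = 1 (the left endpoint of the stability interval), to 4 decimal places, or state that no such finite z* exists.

z* = -4.6667.

With y'=λy (z=hλ):
  y_{n+1} = y_n + z·[5/7·y_n + 2/7·y_{n+1}] ⇒ (1 − 2/7z)y_{n+1} = (1 + 5/7z)y_n
  Hence R(z) = (1 + 5/7z)/(1 − 2/7z).

Find x<0 with |R(x)|<1.
x=-1.46: |R|=0.0302
R=−1: 1+5/7x = −1+2/7x ⇒ -3/7x=2 ⇒ x=2/(-3/7)=-4.6667
Confirm numerically:
  x=-4.327: |R|=0.93490 <1
  x=-4.318: |R|=0.93310 <1
  x=-2.918: |R|=0.59131 <1
  x=-2.022: |R|=0.28160 <1
  x=-5.220: |R|=1.09518 >1
  x=-4.898: |R|=1.04132 >1
Stable set (-4.6667, 0).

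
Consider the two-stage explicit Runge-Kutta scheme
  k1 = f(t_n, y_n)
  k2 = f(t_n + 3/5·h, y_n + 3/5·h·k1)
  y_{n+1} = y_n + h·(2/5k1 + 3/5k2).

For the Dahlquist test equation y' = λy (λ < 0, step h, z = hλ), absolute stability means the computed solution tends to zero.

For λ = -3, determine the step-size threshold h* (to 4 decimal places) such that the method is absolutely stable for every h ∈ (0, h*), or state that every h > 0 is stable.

Set f=λy, z=hλ:
  k1=λy_n ⇒ h·k1=z·y_n;  k2=λ(1+3/5z)y_n ⇒ h·k2=z(1+3/5z)y_n
  y_{n+1}/y_n = 1 + 2/5z + 3/5z(1+3/5z) = 1 + z + 9/25z²
  so R(z) = 1 + z + 9/25z².

Boundary: |R(x)|=1, x<0.
x=-0.6: |R|=0.5296
R=1: x+9/25x²=0 ⇒ x=−25/9=-2.7778; min R=1−1/(4·9/25)=0.3056>−1
Confirm numerically:
  x=-1.936: |R|=0.41331 <1
  x=-1.930: |R|=0.41096 <1
  x=-1.332: |R|=0.30672 <1
  x=-2.975: |R|=1.21122 >1
  x=-2.882: |R|=1.10813 >1
So |R|<1 on (-2.7778, 0).

(-2.7778,0); λ=-3 ⇒ h* = (25/9)/3 = 0.9259.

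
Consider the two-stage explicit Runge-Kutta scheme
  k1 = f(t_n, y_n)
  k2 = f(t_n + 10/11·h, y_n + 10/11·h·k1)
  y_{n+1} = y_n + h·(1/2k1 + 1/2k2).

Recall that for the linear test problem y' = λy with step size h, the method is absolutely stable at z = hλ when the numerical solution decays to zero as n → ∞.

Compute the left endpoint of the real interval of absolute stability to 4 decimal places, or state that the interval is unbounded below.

z* = -2.2000.

On y'=λy, z=hλ:
  k1=λy_n ⇒ h·k1=z·y_n;  k2=λ(1+10/11z)y_n ⇒ h·k2=z(1+10/11z)y_n
  y_{n+1}/y_n = 1 + 1/2z + 1/2z(1+10/11z) = 1 + z + 5/11z²
  R(z) = 1 + z + 5/11z².

Find x<0 with |R(x)|<1.
x=-1.54: |R|=0.5380
R=1: x+5/11x²=0 ⇒ x=−11/5=-2.2000; min R=1−1/(4·5/11)=0.4500>−1
Confirm numerically:
  x=-2.049: |R|=0.85936 <1
  x=-1.850: |R|=0.70568 <1
  x=-1.687: |R|=0.60662 <1
  x=-2.526: |R|=1.37431 >1
  x=-2.400: |R|=1.21818 >1
Interval (-2.2000, 0).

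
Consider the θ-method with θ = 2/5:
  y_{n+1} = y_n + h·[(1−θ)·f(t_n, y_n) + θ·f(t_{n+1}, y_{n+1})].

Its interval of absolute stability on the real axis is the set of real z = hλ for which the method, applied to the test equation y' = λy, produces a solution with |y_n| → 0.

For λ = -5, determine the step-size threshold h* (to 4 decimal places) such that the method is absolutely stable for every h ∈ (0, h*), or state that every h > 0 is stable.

On y'=λy, z=hλ:
  y_{n+1} = y_n + z·[3/5·y_n + 2/5·y_{n+1}] ⇒ (1 − 2/5z)y_{n+1} = (1 + 3/5z)y_n
  ⇒ R(z) = (1 + 3/5z)/(1 − 2/5z).

Solve |R(x)|<1 on ℝ⁻.
x=-1.25: |R|=0.1667
R=−1: 1+3/5x = −1+2/5x ⇒ -1/5x=2 ⇒ x=2/(-1/5)=-10.0000
Confirm numerically:
  x=-9.650: |R|=0.98560 <1
  x=-9.273: |R|=0.96912 <1
  x=-8.763: |R|=0.94509 <1
  x=-10.222: |R|=1.00873 >1
  x=-10.131: |R|=1.00519 >1
Stable set (-10.0000, 0).

(-10.0000,0); λ=-5 ⇒ h* = (10)/5 = 2.0000.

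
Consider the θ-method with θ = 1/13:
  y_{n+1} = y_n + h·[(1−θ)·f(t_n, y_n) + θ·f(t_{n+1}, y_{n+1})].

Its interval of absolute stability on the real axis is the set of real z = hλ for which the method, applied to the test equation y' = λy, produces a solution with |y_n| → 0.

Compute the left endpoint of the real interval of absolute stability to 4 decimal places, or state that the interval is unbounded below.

On y'=λy, z=hλ:
  y_{n+1} = y_n + z·[12/13·y_n + 1/13·y_{n+1}] ⇒ (1 − 1/13z)y_{n+1} = (1 + 12/13z)y_n
  Hence R(z) = (1 + 12/13z)/(1 − 1/13z).

Need |R(x)|<1, x<0.
x=-1.52: |R|=0.3609
R=−1: 1+12/13x = −1+1/13x ⇒ -11/13x=2 ⇒ x=2/(-11/13)=-2.3636
Confirm numerically:
  x=-2.249: |R|=0.91731 <1
  x=-2.116: |R|=0.81979 <1
  x=-1.798: |R|=0.57954 <1
  x=-1.284: |R|=0.16858 <1
  x=-2.870: |R|=1.35098 >1
  x=-2.750: |R|=1.26984 >1
  x=-2.455: |R|=1.06503 >1
So |R|<1 on (-2.3636, 0).

z* = -2.3636.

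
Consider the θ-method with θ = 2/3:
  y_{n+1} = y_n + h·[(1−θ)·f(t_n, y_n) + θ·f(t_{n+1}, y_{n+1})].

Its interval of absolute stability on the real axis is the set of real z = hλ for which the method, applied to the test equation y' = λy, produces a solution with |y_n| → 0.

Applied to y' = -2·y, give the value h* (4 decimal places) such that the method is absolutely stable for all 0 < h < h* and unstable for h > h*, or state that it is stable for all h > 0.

unbounded; (−∞, 0). Any h>0 works for λ=-2.

Test eqn y'=λy, z=hλ:
  y_{n+1} = y_n + z·[1/3·y_n + 2/3·y_{n+1}] ⇒ (1 − 2/3z)y_{n+1} = (1 + 1/3z)y_n
  so R(z) = (1 + 1/3z)/(1 − 2/3z).

Solve |R(x)|<1 on ℝ⁻.
x=-1.03: |R|=0.3893
x=-2: |R|=0.1429
x=-10: |R|=0.3043
x=-100: |R|=0.4778
θ=2/3≥1/2 ⇒ |1+1/3x|<|1−2/3x| ∀x<0 ⇒ interval (−∞,0).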